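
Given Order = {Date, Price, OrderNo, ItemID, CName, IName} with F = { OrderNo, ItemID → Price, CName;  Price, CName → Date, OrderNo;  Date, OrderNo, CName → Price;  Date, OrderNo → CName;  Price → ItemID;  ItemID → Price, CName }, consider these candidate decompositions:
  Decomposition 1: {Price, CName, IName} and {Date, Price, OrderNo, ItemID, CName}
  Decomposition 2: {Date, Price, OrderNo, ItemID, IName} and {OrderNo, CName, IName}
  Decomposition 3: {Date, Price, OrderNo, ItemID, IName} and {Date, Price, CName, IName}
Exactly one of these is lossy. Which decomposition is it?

Decomposition 1: common = {Price, CName}, closure = {Date, Price, OrderNo, ItemID, CName} → lossless.
Decomposition 2: common = {OrderNo, IName}, closure = {OrderNo, IName} → lossy.
Decomposition 3: common = {Date, Price, IName}, closure = {Date, Price, OrderNo, ItemID, CName, IName} → lossless.

Decomposition 2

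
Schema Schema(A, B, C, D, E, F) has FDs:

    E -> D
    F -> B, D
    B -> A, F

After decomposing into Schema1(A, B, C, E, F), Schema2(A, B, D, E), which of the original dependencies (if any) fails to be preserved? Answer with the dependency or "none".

none

E → D lies within Schema2.
F → B, D: restricted closure across fragments reaches B, D.
B → A, F lies within Schema1.
Every dependency is enforceable on the fragments, so the decomposition is dependency-preserving.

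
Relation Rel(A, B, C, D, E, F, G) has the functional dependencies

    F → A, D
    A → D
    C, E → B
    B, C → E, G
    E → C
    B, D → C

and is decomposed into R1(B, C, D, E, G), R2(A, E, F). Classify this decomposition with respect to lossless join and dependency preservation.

lossy and not dependency-preserving

Lossless test: (E)⁺ = {B, C, E, G}, which is a superkey of neither fragment — lossy.
Dependency preservation: the restricted closure of {F} across the fragments never reaches {A, D}, so F → A, D cannot be enforced without a join — not preserved.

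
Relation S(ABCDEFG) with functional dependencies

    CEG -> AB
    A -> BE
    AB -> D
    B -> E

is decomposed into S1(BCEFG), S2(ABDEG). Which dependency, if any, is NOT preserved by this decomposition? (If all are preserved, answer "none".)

CEG -> AB

Check CEG → AB: no single fragment contains all of {ABCEG}, and the restricted closure of {CEG} across the fragments never reaches {AB}.
A → BE is preserved.
AB → D is preserved.
B → E is preserved.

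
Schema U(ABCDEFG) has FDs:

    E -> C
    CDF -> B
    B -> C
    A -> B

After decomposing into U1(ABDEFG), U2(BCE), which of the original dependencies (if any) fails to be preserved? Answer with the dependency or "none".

CDF -> B

Check CDF → B: no single fragment contains all of {BCDF}, and the restricted closure of {CDF} across the fragments never reaches {B}.
E → C is preserved.
B → C is preserved.
A → B is preserved.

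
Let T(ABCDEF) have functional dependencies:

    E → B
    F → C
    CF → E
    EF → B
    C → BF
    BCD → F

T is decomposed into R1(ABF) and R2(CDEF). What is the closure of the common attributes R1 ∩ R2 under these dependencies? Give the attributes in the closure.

BCEF

R1 ∩ R2 = {F}.
F → C applies, adding C
CF → E applies, adding E
EF → B applies, adding B
Closure: {BCEF}.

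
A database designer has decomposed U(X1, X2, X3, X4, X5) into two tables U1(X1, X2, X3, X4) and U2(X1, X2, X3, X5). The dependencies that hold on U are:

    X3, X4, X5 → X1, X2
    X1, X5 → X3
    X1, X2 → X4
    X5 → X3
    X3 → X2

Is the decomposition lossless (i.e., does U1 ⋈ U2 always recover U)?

Yes

Common attributes: U1 ∩ U2 = {X1, X2, X3}.
Closure of {X1, X2, X3}: X1, X2 → X4 applies, adding X4. So (X1, X2, X3)⁺ = {X1, X2, X3, X4}.
This closure contains every attribute of U1, so U1 ∩ U2 → U1. The join is lossless.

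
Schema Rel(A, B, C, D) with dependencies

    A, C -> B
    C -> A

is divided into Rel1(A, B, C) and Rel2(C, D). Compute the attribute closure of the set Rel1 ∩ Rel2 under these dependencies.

Rel1 ∩ Rel2 = {C}.
C → A applies, adding A
A, C → B applies, adding B
Closure: {A, B, C}.

A, B, C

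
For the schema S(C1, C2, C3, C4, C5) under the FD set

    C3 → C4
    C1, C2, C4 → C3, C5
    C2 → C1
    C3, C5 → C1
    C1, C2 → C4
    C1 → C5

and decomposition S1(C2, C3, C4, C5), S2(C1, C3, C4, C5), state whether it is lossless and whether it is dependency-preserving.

Lossless test: (C3, C4, C5)⁺ = {C1, C3, C4, C5}, which contains all of one fragment — lossless.
Dependency preservation: C1, C2, C4 → C3, C5; C2 → C1; C1, C2 → C4 are not contained in any single fragment, but the restricted closure of each left-hand side across the fragments still reaches the right-hand side; the remaining FDs each lie inside some fragment. All dependencies are preserved.

lossless and dependency-preserving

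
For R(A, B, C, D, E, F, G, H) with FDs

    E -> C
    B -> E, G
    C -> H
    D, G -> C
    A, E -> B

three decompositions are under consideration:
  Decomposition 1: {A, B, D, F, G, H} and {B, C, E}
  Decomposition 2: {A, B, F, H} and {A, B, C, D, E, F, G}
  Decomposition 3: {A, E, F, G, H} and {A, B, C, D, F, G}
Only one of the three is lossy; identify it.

Decomposition 1: common = {B}, closure = {B, C, E, G, H} → lossless.
Decomposition 2: common = {A, B, F}, closure = {A, B, C, E, F, G, H} → lossless.
Decomposition 3: common = {A, F, G}, closure = {A, F, G} → lossy.

Decomposition 3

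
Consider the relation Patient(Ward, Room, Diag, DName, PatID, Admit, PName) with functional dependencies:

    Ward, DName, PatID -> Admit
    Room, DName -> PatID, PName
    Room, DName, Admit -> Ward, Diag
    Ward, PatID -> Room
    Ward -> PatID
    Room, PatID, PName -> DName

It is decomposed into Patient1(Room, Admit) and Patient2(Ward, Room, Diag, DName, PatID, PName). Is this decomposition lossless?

Common attributes: Patient1 ∩ Patient2 = {Room}.
No dependency enlarges {Room}, so (Room)⁺ = {Room}.
The closure contains neither all of Patient1 = {Room, Admit} nor all of Patient2 = {Ward, Room, Diag, DName, PatID, PName}, so the common attributes are not a superkey of either fragment. The join is lossy.

No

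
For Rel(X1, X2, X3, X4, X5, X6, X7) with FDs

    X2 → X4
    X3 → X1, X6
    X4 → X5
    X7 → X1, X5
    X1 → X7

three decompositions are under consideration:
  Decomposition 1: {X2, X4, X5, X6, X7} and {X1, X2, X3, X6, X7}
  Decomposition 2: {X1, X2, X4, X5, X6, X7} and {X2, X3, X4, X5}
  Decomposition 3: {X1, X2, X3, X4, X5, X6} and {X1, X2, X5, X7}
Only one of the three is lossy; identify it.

Decomposition 2

Decomposition 1: common = {X2, X6, X7}, closure = {X1, X2, X4, X5, X6, X7} → lossless.
Decomposition 2: common = {X2, X4, X5}, closure = {X2, X4, X5} → lossy.
Decomposition 3: common = {X1, X2, X5}, closure = {X1, X2, X4, X5, X7} → lossless.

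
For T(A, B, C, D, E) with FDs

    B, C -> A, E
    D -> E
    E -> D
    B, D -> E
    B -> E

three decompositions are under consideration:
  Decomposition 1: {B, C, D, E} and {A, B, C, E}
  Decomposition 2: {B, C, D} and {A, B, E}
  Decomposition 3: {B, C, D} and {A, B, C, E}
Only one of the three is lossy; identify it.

Decomposition 2

Decomposition 1: common = {B, C, E}, closure = {A, B, C, D, E} → lossless.
Decomposition 2: common = {B}, closure = {B, D, E} → lossy.
Decomposition 3: common = {B, C}, closure = {A, B, C, D, E} → lossless.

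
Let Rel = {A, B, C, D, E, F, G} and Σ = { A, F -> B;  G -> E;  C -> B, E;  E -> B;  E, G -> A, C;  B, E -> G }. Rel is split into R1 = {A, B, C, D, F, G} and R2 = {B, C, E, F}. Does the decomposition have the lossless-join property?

Yes

Common attributes: R1 ∩ R2 = {B, C, F}.
Closure of {B, C, F}: C → B, E applies, adding E; B, E → G applies, adding G; E, G → A, C applies, adding A. So (B, C, F)⁺ = {A, B, C, E, F, G}.
This closure contains every attribute of R2, so R1 ∩ R2 → R2. The join is lossless.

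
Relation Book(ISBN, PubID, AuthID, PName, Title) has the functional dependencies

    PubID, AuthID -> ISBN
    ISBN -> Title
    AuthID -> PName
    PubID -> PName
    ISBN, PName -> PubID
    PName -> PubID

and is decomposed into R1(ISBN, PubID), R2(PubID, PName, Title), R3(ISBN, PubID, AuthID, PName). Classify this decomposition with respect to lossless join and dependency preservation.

Lossless test (chase): Rows 1 and 3 agree on ISBN; apply ISBN→Title and equate their Title entries. Rows 1 and 2 agree on PubID; apply PubID→PName and equate their PName entries. No row becomes fully distinguished — the join is lossy.
Dependency preservation: the restricted closure of {ISBN} across the fragments never reaches {Title}, so ISBN → Title cannot be enforced without a join — not preserved.

lossy and not dependency-preserving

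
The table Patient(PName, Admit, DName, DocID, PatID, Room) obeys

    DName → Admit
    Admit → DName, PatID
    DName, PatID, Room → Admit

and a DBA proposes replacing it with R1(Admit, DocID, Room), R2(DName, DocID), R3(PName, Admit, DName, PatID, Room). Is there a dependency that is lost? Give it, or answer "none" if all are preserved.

DName → Admit lies within R3.
Admit → DName, PatID lies within R3.
DName, PatID, Room → Admit lies within R3.
Every dependency is enforceable on the fragments, so the decomposition is dependency-preserving.

none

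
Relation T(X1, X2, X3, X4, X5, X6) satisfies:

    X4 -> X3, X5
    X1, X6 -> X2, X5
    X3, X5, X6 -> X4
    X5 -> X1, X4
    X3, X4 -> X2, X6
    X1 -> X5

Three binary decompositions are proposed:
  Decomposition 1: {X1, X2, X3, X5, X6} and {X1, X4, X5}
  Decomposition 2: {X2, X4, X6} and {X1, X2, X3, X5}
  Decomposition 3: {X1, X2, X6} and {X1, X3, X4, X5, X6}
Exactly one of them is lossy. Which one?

Decomposition 2

Decomposition 1: common = {X1, X5}, closure = {X1, X2, X3, X4, X5, X6} → lossless.
Decomposition 2: common = {X2}, closure = {X2} → lossy.
Decomposition 3: common = {X1, X6}, closure = {X1, X2, X3, X4, X5, X6} → lossless.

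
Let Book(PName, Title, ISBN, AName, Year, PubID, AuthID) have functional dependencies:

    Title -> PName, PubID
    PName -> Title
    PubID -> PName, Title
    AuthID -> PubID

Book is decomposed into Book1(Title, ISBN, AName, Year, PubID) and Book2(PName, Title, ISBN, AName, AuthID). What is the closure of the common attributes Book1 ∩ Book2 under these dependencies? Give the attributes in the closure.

PName, Title, ISBN, AName, PubID

Book1 ∩ Book2 = {Title, ISBN, AName}.
Title → PName, PubID applies, adding PName, PubID
Closure: {PName, Title, ISBN, AName, PubID}.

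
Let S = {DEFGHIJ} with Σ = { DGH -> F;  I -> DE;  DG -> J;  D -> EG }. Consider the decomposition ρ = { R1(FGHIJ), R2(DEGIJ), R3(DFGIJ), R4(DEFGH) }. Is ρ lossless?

Chase test. Columns are DEFGHIJ; row i has aⱼ where attribute j ∈ Ri, else bᵢⱼ.
Initial tableau (one row per fragment):
  row 1: b11 b12 a3 a4 a5 a6 a7
  row 2: a1 a2 b23 a4 b25 a6 a7
  row 3: a1 b32 a3 a4 b35 a6 a7
  row 4: a1 a2 a3 a4 a5 b46 b47
Rows 1 and 2 agree on I; apply I→DE and equate their DE entries.
Rows 1 and 3 agree on I; apply I→DE and equate their DE entries.
Rows 1 and 4 agree on DG; apply DG→J and equate their J entries.
Row 1 is now all distinguished symbols — the join is lossless.

Yes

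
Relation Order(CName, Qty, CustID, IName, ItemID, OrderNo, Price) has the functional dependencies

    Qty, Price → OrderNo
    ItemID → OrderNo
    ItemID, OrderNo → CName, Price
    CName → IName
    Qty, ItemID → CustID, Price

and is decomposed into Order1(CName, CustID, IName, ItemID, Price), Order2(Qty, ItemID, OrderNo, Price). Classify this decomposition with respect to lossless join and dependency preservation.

lossy and not dependency-preserving

Lossless test: (ItemID, Price)⁺ = {CName, IName, ItemID, OrderNo, Price}, which is a superkey of neither fragment — lossy.
Dependency preservation: the restricted closure of {Qty, ItemID} across the fragments never reaches {CustID, Price}, so Qty, ItemID → CustID, Price cannot be enforced without a join — not preserved.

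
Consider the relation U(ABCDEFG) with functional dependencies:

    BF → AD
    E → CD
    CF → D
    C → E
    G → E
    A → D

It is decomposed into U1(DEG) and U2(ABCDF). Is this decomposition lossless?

No

Common attributes: U1 ∩ U2 = {D}.
No dependency enlarges {D}, so (D)⁺ = {D}.
The closure contains neither all of U1 = {DEG} nor all of U2 = {ABCDF}, so the common attributes are not a superkey of either fragment. The join is lossy.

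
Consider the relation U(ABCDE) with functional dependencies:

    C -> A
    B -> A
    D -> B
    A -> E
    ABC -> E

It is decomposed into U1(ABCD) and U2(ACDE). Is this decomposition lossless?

Common attributes: U1 ∩ U2 = {ACD}.
Closure of {ACD}: D → B applies, adding B; A → E applies, adding E. So (ACD)⁺ = {ABCDE}.
This closure contains every attribute of U1, so U1 ∩ U2 → U1. The join is lossless.

Yes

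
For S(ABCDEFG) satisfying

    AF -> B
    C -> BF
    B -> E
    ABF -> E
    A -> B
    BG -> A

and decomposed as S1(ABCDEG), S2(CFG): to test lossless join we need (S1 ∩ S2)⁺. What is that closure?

S1 ∩ S2 = {CG}.
C → BF applies, adding BF
B → E applies, adding E
BG → A applies, adding A
Closure: {ABCEFG}.

ABCEFG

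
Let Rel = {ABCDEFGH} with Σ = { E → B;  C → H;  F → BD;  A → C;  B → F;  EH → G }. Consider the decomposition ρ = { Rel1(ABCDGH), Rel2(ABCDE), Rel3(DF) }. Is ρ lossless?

No

Chase test. Columns are ABCDEFGH; row i has aⱼ where attribute j ∈ Reli, else bᵢⱼ.
Initial tableau (one row per fragment):
  row 1: a1 a2 a3 a4 b15 b16 a7 a8
  row 2: a1 a2 a3 a4 a5 b26 b27 b28
  row 3: b31 b32 b33 a4 b35 a6 b37 b38
Rows 1 and 2 agree on C; apply C→H and equate their H entries.
Rows 1 and 2 agree on B; apply B→F and equate their F entries.
No row becomes fully distinguished — the join is lossy.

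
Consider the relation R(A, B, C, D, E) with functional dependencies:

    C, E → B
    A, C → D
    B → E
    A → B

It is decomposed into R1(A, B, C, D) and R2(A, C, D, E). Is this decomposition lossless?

Yes

Common attributes: R1 ∩ R2 = {A, C, D}.
Closure of {A, C, D}: A → B applies, adding B; B → E applies, adding E. So (A, C, D)⁺ = {A, B, C, D, E}.
This closure contains every attribute of R1, so R1 ∩ R2 → R1. The join is lossless.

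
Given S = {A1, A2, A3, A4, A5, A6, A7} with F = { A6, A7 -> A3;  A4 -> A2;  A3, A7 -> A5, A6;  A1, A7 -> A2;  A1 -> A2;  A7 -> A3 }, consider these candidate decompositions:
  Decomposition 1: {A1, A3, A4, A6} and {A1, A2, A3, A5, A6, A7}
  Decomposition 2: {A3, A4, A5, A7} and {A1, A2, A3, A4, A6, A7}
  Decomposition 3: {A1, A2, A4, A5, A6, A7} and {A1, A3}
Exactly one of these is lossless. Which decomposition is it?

Decomposition 2

Decomposition 1: common = {A1, A3, A6}, closure = {A1, A2, A3, A6} → lossy.
Decomposition 2: common = {A3, A4, A7}, closure = {A2, A3, A4, A5, A6, A7} → lossless.
Decomposition 3: common = {A1}, closure = {A1, A2} → lossy.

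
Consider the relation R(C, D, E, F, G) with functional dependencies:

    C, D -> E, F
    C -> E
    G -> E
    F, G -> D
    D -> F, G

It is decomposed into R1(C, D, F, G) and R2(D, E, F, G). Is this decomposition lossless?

Yes

Common attributes: R1 ∩ R2 = {D, F, G}.
Closure of {D, F, G}: G → E applies, adding E. So (D, F, G)⁺ = {D, E, F, G}.
This closure contains every attribute of R2, so R1 ∩ R2 → R2. The join is lossless.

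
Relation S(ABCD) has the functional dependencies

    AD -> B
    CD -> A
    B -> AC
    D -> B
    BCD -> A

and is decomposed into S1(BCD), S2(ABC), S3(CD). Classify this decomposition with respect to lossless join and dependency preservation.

lossless and dependency-preserving

Lossless test (chase): Rows 1 and 3 agree on CD; apply CD→A and equate their A entries. Rows 1 and 2 agree on B; apply B→AC and equate their AC entries. Rows 1 and 3 agree on D; apply D→B and equate their B entries. Row 1 is now all distinguished symbols — the join is lossless.
Dependency preservation: AD → B; CD → A; BCD → A are not contained in any single fragment, but the restricted closure of each left-hand side across the fragments still reaches the right-hand side; the remaining FDs each lie inside some fragment. All dependencies are preserved.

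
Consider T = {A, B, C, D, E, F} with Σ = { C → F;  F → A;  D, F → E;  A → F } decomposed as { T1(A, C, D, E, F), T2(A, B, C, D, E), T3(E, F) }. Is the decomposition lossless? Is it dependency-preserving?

Lossless test (chase): Rows 1 and 2 agree on C; apply C→F and equate their F entries. Rows 1 and 3 agree on F; apply F→A and equate their A entries. Row 2 is now all distinguished symbols — the join is lossless.
Dependency preservation: every FD's attributes lie within a single fragment, so each can be enforced locally — preserved.

lossless and dependency-preserving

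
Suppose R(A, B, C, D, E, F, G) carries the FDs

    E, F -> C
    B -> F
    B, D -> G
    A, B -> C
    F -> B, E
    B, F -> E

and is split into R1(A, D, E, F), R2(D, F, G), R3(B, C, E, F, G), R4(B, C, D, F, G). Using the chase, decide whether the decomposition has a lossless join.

Yes

Chase test. Columns are A, B, C, D, E, F, G; row i has aⱼ where attribute j ∈ Ri, else bᵢⱼ.
Initial tableau (one row per fragment):
  row 1: a1 b12 b13 a4 a5 a6 b17
  row 2: b21 b22 b23 a4 b25 a6 a7
  row 3: b31 a2 a3 b34 a5 a6 a7
  row 4: b41 a2 a3 a4 b45 a6 a7
Rows 1 and 3 agree on E, F; apply E, F→C and equate their C entries.
Rows 1 and 2 agree on F; apply F→B, E and equate their B, E entries.
Rows 1 and 3 agree on F; apply F→B, E and equate their B, E entries.
Rows 1 and 4 agree on F; apply F→B, E and equate their B, E entries.
Rows 1 and 2 agree on E, F; apply E, F→C and equate their C entries.
Rows 1 and 2 agree on B, D; apply B, D→G and equate their G entries.
Row 1 is now all distinguished symbols — the join is lossless.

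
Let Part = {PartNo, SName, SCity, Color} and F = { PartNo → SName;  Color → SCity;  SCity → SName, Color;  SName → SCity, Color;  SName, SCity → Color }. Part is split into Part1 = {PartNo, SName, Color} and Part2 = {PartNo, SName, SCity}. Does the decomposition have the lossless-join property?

Yes

Common attributes: Part1 ∩ Part2 = {PartNo, SName}.
Closure of {PartNo, SName}: SName → SCity, Color applies, adding SCity, Color. So (PartNo, SName)⁺ = {PartNo, SName, SCity, Color}.
This closure contains every attribute of Part1, so Part1 ∩ Part2 → Part1. The join is lossless.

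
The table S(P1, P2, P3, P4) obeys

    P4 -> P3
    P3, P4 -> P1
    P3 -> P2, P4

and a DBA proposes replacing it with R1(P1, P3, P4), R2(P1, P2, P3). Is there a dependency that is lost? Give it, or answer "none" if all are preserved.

P4 → P3 lies within R1.
P3, P4 → P1 lies within R1.
P3 → P2, P4: restricted closure across fragments reaches P2, P4.
Every dependency is enforceable on the fragments, so the decomposition is dependency-preserving.

none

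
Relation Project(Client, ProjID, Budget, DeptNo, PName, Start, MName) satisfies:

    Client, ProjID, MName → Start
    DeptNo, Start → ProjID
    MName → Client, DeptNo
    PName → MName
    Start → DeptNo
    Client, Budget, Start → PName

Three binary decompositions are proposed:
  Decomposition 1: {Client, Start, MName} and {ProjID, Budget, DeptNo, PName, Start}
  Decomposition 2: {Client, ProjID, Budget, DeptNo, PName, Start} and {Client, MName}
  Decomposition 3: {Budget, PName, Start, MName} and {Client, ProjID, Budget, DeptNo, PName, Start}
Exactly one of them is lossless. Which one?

Decomposition 3

Decomposition 1: common = {Start}, closure = {ProjID, DeptNo, Start} → lossy.
Decomposition 2: common = {Client}, closure = {Client} → lossy.
Decomposition 3: common = {Budget, PName, Start}, closure = {Client, ProjID, Budget, DeptNo, PName, Start, MName} → lossless.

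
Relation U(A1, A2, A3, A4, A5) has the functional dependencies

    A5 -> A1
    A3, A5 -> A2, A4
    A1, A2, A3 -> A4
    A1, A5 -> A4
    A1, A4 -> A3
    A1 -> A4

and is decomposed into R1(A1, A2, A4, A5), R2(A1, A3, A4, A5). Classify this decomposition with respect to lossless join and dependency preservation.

lossless and dependency-preserving

Lossless test: (A1, A4, A5)⁺ = {A1, A2, A3, A4, A5}, which contains all of one fragment — lossless.
Dependency preservation: A3, A5 → A2, A4; A1, A2, A3 → A4 are not contained in any single fragment, but the restricted closure of each left-hand side across the fragments still reaches the right-hand side; the remaining FDs each lie inside some fragment. All dependencies are preserved.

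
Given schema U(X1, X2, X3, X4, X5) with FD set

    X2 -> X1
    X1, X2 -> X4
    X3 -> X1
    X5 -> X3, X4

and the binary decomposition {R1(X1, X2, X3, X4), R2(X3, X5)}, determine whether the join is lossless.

No

Common attributes: R1 ∩ R2 = {X3}.
Closure of {X3}: X3 → X1 applies, adding X1. So (X3)⁺ = {X1, X3}.
The closure contains neither all of R1 = {X1, X2, X3, X4} nor all of R2 = {X3, X5}, so the common attributes are not a superkey of either fragment. The join is lossy.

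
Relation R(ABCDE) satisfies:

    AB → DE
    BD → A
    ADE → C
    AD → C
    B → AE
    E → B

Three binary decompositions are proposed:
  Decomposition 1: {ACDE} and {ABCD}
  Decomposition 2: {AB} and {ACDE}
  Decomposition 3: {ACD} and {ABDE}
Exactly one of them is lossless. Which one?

Decomposition 1: common = {ACD}, closure = {ACD} → lossy.
Decomposition 2: common = {A}, closure = {A} → lossy.
Decomposition 3: common = {AD}, closure = {ACD} → lossless.

Decomposition 3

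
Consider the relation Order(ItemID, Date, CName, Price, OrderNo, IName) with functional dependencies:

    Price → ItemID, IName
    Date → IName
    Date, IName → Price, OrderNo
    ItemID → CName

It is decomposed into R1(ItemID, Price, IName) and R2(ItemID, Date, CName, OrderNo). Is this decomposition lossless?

Common attributes: R1 ∩ R2 = {ItemID}.
Closure of {ItemID}: ItemID → CName applies, adding CName. So (ItemID)⁺ = {ItemID, CName}.
The closure contains neither all of R1 = {ItemID, Price, IName} nor all of R2 = {ItemID, Date, CName, OrderNo}, so the common attributes are not a superkey of either fragment. The join is lossy.

No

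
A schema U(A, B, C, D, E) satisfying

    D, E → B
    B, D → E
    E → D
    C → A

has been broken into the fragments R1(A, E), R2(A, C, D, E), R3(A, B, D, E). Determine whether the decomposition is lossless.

Yes

Chase test. Columns are A, B, C, D, E; row i has aⱼ where attribute j ∈ Ri, else bᵢⱼ.
Initial tableau (one row per fragment):
  row 1: a1 b12 b13 b14 a5
  row 2: a1 b22 a3 a4 a5
  row 3: a1 a2 b33 a4 a5
Rows 2 and 3 agree on D, E; apply D, E→B and equate their B entries.
Rows 1 and 2 agree on E; apply E→D and equate their D entries.
Rows 1 and 2 agree on D, E; apply D, E→B and equate their B entries.
Row 2 is now all distinguished symbols — the join is lossless.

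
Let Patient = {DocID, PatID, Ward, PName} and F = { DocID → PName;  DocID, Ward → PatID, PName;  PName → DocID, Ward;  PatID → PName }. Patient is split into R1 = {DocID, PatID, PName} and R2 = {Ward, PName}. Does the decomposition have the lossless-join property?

Yes

Common attributes: R1 ∩ R2 = {PName}.
Closure of {PName}: PName → DocID, Ward applies, adding DocID, Ward; DocID, Ward → PatID, PName applies, adding PatID. So (PName)⁺ = {DocID, PatID, Ward, PName}.
This closure contains every attribute of R1, so R1 ∩ R2 → R1. The join is lossless.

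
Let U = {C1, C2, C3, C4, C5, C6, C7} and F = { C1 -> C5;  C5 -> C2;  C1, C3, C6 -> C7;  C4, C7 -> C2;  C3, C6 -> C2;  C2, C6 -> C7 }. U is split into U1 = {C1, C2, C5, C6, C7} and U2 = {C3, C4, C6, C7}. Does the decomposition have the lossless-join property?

No

Common attributes: U1 ∩ U2 = {C6, C7}.
No dependency enlarges {C6, C7}, so (C6, C7)⁺ = {C6, C7}.
The closure contains neither all of U1 = {C1, C2, C5, C6, C7} nor all of U2 = {C3, C4, C6, C7}, so the common attributes are not a superkey of either fragment. The join is lossy.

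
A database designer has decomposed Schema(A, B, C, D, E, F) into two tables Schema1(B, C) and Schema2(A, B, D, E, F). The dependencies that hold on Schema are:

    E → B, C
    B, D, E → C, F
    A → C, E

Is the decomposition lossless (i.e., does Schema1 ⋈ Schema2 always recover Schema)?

No

Common attributes: Schema1 ∩ Schema2 = {B}.
No dependency enlarges {B}, so (B)⁺ = {B}.
The closure contains neither all of Schema1 = {B, C} nor all of Schema2 = {A, B, D, E, F}, so the common attributes are not a superkey of either fragment. The join is lossy.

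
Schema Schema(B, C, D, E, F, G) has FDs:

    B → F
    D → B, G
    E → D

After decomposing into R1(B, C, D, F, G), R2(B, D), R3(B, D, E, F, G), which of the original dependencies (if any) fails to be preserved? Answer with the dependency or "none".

B → F lies within R1.
D → B, G lies within R1.
E → D lies within R3.
Every dependency is enforceable on the fragments, so the decomposition is dependency-preserving.

none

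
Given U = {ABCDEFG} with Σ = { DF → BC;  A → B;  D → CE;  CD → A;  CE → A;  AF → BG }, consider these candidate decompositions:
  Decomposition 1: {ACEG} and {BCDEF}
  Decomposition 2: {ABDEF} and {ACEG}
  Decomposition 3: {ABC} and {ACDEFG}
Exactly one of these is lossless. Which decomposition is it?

Decomposition 1: common = {CE}, closure = {ABCE} → lossy.
Decomposition 2: common = {AE}, closure = {ABE} → lossy.
Decomposition 3: common = {AC}, closure = {ABC} → lossless.

Decomposition 3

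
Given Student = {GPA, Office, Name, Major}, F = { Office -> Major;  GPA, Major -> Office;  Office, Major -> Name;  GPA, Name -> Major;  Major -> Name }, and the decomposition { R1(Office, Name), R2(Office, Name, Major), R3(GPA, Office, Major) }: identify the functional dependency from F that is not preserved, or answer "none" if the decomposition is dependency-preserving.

Check GPA, Name → Major: no single fragment contains all of {GPA, Name, Major}, and the restricted closure of {GPA, Name} across the fragments never reaches {Major}.
Office → Major is preserved.
GPA, Major → Office is preserved.
Office, Major → Name is preserved.
Major → Name is preserved.

GPA, Name -> Major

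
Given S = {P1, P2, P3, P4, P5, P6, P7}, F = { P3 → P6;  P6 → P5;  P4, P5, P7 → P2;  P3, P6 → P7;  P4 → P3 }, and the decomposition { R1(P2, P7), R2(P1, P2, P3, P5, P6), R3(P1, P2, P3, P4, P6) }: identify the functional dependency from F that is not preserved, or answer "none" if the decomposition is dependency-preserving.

P3, P6 → P7

Check P3, P6 → P7: no single fragment contains all of {P3, P6, P7}, and the restricted closure of {P3, P6} across the fragments never reaches {P7}.
P3 → P6 is preserved.
P6 → P5 is preserved.
P4, P5, P7 → P2 is preserved.
P4 → P3 is preserved.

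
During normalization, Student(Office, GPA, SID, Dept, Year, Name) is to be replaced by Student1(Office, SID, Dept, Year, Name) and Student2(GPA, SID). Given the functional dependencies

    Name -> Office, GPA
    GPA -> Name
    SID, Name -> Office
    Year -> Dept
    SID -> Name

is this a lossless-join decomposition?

Yes

Common attributes: Student1 ∩ Student2 = {SID}.
Closure of {SID}: SID → Name applies, adding Name; Name → Office, GPA applies, adding Office, GPA. So (SID)⁺ = {Office, GPA, SID, Name}.
This closure contains every attribute of Student2, so Student1 ∩ Student2 → Student2. The join is lossless.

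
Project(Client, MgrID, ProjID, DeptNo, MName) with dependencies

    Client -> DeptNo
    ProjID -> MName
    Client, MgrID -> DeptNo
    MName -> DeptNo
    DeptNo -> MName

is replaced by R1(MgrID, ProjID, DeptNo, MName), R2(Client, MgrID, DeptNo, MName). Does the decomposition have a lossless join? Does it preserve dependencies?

lossy but dependency-preserving

Lossless test: (MgrID, DeptNo, MName)⁺ = {MgrID, DeptNo, MName}, which is a superkey of neither fragment — lossy.
Dependency preservation: every FD's attributes lie within a single fragment, so each can be enforced locally — preserved.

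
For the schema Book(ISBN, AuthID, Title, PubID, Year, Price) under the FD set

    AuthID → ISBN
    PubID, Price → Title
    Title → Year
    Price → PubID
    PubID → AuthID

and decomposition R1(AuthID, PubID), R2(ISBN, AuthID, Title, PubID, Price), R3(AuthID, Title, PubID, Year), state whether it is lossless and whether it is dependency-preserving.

Lossless test (chase): Rows 1 and 2 agree on AuthID; apply AuthID→ISBN and equate their ISBN entries. Rows 1 and 3 agree on AuthID; apply AuthID→ISBN and equate their ISBN entries. Rows 2 and 3 agree on Title; apply Title→Year and equate their Year entries. Row 2 is now all distinguished symbols — the join is lossless.
Dependency preservation: every FD's attributes lie within a single fragment, so each can be enforced locally — preserved.

lossless and dependency-preserving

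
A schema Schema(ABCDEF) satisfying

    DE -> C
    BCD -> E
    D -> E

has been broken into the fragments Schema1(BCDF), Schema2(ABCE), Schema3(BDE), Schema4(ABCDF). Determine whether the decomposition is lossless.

Yes

Chase test. Columns are ABCDEF; row i has aⱼ where attribute j ∈ Schemai, else bᵢⱼ.
Initial tableau (one row per fragment):
  row 1: b11 a2 a3 a4 b15 a6
  row 2: a1 a2 a3 b24 a5 b26
  row 3: b31 a2 b33 a4 a5 b36
  row 4: a1 a2 a3 a4 b45 a6
Rows 1 and 4 agree on BCD; apply BCD→E and equate their E entries.
Rows 1 and 3 agree on D; apply D→E and equate their E entries.
Rows 1 and 3 agree on DE; apply DE→C and equate their C entries.
Row 4 is now all distinguished symbols — the join is lossless.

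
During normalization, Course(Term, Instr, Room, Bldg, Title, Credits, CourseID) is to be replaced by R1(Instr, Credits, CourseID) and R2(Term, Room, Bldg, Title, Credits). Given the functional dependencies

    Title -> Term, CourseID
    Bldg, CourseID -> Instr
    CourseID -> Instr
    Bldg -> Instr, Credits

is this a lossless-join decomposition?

Common attributes: R1 ∩ R2 = {Credits}.
No dependency enlarges {Credits}, so (Credits)⁺ = {Credits}.
The closure contains neither all of R1 = {Instr, Credits, CourseID} nor all of R2 = {Term, Room, Bldg, Title, Credits}, so the common attributes are not a superkey of either fragment. The join is lossy.

No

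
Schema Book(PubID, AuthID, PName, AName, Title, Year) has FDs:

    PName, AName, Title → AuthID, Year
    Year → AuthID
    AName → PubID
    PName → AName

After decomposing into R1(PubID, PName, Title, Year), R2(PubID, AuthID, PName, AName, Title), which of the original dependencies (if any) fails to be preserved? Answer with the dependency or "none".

Check Year → AuthID: no single fragment contains all of {AuthID, Year}, and the restricted closure of {Year} across the fragments never reaches {AuthID}.
PName, AName, Title → AuthID, Year is preserved.
AName → PubID is preserved.
PName → AName is preserved.

Year → AuthID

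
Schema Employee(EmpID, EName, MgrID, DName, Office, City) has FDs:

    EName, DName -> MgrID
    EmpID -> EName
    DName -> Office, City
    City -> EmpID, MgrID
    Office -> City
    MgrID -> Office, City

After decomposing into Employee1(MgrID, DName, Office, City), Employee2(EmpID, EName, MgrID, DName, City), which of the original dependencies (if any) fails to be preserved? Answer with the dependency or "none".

none

EName, DName → MgrID lies within Employee2.
EmpID → EName lies within Employee2.
DName → Office, City lies within Employee1.
City → EmpID, MgrID lies within Employee2.
Office → City lies within Employee1.
MgrID → Office, City lies within Employee1.
Every dependency is enforceable on the fragments, so the decomposition is dependency-preserving.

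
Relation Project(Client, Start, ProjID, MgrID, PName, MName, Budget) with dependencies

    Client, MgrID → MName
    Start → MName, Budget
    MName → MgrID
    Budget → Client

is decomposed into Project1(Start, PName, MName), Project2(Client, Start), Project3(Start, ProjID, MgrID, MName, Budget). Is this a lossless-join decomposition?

No

Chase test. Columns are Client, Start, ProjID, MgrID, PName, MName, Budget; row i has aⱼ where attribute j ∈ Projecti, else bᵢⱼ.
Initial tableau (one row per fragment):
  row 1: b11 a2 b13 b14 a5 a6 b17
  row 2: a1 a2 b23 b24 b25 b26 b27
  row 3: b31 a2 a3 a4 b35 a6 a7
Rows 1 and 2 agree on Start; apply Start→MName, Budget and equate their MName, Budget entries.
Rows 1 and 3 agree on Start; apply Start→MName, Budget and equate their MName, Budget entries.
Rows 1 and 2 agree on MName; apply MName→MgrID and equate their MgrID entries.
Rows 1 and 3 agree on MName; apply MName→MgrID and equate their MgrID entries.
Rows 1 and 2 agree on Budget; apply Budget→Client and equate their Client entries.
Rows 1 and 3 agree on Budget; apply Budget→Client and equate their Client entries.
No row becomes fully distinguished — the join is lossy.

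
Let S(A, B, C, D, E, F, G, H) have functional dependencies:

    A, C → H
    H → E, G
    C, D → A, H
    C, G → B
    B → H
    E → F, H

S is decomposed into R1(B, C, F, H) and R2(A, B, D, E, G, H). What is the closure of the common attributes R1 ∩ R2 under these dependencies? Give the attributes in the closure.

R1 ∩ R2 = {B, H}.
H → E, G applies, adding E, G
E → F, H applies, adding F
Closure: {B, E, F, G, H}.

B, E, F, G, H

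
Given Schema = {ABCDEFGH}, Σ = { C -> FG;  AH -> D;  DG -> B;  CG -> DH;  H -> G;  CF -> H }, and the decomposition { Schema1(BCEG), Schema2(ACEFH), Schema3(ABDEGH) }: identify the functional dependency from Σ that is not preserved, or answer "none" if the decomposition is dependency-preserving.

CG -> DH

Check CG → DH: no single fragment contains all of {CDGH}, and the restricted closure of {CG} across the fragments never reaches {DH}.
C → FG is preserved.
AH → D is preserved.
DG → B is preserved.
H → G is preserved.
CF → H is preserved.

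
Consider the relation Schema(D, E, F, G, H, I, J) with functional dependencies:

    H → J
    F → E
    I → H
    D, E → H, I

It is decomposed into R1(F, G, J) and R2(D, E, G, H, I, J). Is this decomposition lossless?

Common attributes: R1 ∩ R2 = {G, J}.
No dependency enlarges {G, J}, so (G, J)⁺ = {G, J}.
The closure contains neither all of R1 = {F, G, J} nor all of R2 = {D, E, G, H, I, J}, so the common attributes are not a superkey of either fragment. The join is lossy.

No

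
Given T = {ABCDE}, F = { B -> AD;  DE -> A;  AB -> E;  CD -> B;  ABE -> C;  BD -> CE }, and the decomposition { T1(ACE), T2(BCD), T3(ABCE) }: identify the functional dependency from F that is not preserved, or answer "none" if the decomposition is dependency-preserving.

DE -> A

Check DE → A: no single fragment contains all of {ADE}, and the restricted closure of {DE} across the fragments never reaches {A}.
B → AD is preserved.
AB → E is preserved.
CD → B is preserved.
ABE → C is preserved.
BD → CE is preserved.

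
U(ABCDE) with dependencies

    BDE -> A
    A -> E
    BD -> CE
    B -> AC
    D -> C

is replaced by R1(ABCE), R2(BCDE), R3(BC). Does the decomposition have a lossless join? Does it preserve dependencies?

Lossless test (chase): Rows 1 and 2 agree on B; apply B→AC and equate their AC entries. Rows 1 and 3 agree on B; apply B→AC and equate their AC entries. Rows 1 and 3 agree on A; apply A→E and equate their E entries. Row 2 is now all distinguished symbols — the join is lossless.
Dependency preservation: BDE → A is not contained in any single fragment, but the restricted closure of its left-hand side across the fragments still reaches the right-hand side; the remaining FDs each lie inside some fragment. All dependencies are preserved.

lossless and dependency-preserving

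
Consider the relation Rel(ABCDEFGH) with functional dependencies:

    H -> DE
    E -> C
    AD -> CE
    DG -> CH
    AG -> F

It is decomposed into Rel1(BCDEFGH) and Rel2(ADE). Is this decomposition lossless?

Common attributes: Rel1 ∩ Rel2 = {DE}.
Closure of {DE}: E → C applies, adding C. So (DE)⁺ = {CDE}.
The closure contains neither all of Rel1 = {BCDEFGH} nor all of Rel2 = {ADE}, so the common attributes are not a superkey of either fragment. The join is lossy.

No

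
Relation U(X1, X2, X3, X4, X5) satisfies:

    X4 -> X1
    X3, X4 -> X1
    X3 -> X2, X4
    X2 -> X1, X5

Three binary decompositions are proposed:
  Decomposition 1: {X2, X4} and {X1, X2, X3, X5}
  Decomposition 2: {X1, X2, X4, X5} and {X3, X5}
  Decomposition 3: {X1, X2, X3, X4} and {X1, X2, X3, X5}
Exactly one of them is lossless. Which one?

Decomposition 3

Decomposition 1: common = {X2}, closure = {X1, X2, X5} → lossy.
Decomposition 2: common = {X5}, closure = {X5} → lossy.
Decomposition 3: common = {X1, X2, X3}, closure = {X1, X2, X3, X4, X5} → lossless.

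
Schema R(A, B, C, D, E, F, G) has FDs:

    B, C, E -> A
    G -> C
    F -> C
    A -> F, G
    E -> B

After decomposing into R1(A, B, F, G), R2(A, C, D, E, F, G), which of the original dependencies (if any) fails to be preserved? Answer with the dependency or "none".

Check E → B: no single fragment contains all of {B, E}, and the restricted closure of {E} across the fragments never reaches {B}.
B, C, E → A is preserved.
G → C is preserved.
F → C is preserved.
A → F, G is preserved.

E -> B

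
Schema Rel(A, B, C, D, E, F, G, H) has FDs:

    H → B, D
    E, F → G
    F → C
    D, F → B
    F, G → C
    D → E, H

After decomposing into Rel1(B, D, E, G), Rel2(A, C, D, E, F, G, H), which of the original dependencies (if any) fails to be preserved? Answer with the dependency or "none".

none

H → B, D: restricted closure across fragments reaches B, D.
E, F → G lies within Rel2.
F → C lies within Rel2.
D, F → B: restricted closure across fragments reaches B.
F, G → C lies within Rel2.
D → E, H lies within Rel2.
Every dependency is enforceable on the fragments, so the decomposition is dependency-preserving.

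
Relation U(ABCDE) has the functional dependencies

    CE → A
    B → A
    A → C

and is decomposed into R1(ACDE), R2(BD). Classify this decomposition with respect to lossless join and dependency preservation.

lossy and not dependency-preserving

Lossless test: (D)⁺ = {D}, which is a superkey of neither fragment — lossy.
Dependency preservation: the restricted closure of {B} across the fragments never reaches {A}, so B → A cannot be enforced without a join — not preserved.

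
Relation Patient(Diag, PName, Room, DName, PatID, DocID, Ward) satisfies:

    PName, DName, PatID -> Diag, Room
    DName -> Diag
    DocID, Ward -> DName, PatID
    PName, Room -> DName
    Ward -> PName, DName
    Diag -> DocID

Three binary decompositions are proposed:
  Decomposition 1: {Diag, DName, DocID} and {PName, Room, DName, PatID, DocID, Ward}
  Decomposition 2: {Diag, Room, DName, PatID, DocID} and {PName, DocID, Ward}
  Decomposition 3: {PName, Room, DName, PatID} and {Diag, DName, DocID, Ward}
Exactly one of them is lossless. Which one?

Decomposition 1: common = {DName, DocID}, closure = {Diag, DName, DocID} → lossless.
Decomposition 2: common = {DocID}, closure = {DocID} → lossy.
Decomposition 3: common = {DName}, closure = {Diag, DName, DocID} → lossy.

Decomposition 1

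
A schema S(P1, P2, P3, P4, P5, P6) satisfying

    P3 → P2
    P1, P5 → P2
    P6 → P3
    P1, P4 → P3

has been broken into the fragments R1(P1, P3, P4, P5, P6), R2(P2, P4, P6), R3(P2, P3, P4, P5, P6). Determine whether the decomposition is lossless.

Yes

Chase test. Columns are P1, P2, P3, P4, P5, P6; row i has aⱼ where attribute j ∈ Ri, else bᵢⱼ.
Initial tableau (one row per fragment):
  row 1: a1 b12 a3 a4 a5 a6
  row 2: b21 a2 b23 a4 b25 a6
  row 3: b31 a2 a3 a4 a5 a6
Rows 1 and 3 agree on P3; apply P3→P2 and equate their P2 entries.
Rows 1 and 2 agree on P6; apply P6→P3 and equate their P3 entries.
Row 1 is now all distinguished symbols — the join is lossless.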